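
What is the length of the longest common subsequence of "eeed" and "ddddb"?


LCS of "eeed" and "ddddb"
DP table:
           d    d    d    d    b
      0    0    0    0    0    0
  e   0    0    0    0    0    0
  e   0    0    0    0    0    0
  e   0    0    0    0    0    0
  d   0    1    1    1    1    1
LCS length = dp[4][5] = 1

1


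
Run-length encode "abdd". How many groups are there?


Input: abdd
Scanning for consecutive runs:
  Group 1: 'a' x 1 (positions 0-0)
  Group 2: 'b' x 1 (positions 1-1)
  Group 3: 'd' x 2 (positions 2-3)
Total groups: 3

3


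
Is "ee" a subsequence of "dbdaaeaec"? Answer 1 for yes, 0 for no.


Check if "ee" is a subsequence of "dbdaaeaec"
Greedy scan:
  Position 0 ('d'): no match needed
  Position 1 ('b'): no match needed
  Position 2 ('d'): no match needed
  Position 3 ('a'): no match needed
  Position 4 ('a'): no match needed
  Position 5 ('e'): matches sub[0] = 'e'
  Position 6 ('a'): no match needed
  Position 7 ('e'): matches sub[1] = 'e'
  Position 8 ('c'): no match needed
All 2 characters matched => is a subsequence

1


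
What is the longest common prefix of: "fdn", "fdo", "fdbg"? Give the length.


Words: fdn, fdo, fdbg
  Position 0: all 'f' => match
  Position 1: all 'd' => match
  Position 2: ('n', 'o', 'b') => mismatch, stop
LCP = "fd" (length 2)

2


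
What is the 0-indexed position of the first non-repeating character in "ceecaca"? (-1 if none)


Input: ceecaca
Character frequencies:
  'a': 2
  'c': 3
  'e': 2
Scanning left to right for freq == 1:
  Position 0 ('c'): freq=3, skip
  Position 1 ('e'): freq=2, skip
  Position 2 ('e'): freq=2, skip
  Position 3 ('c'): freq=3, skip
  Position 4 ('a'): freq=2, skip
  Position 5 ('c'): freq=3, skip
  Position 6 ('a'): freq=2, skip
  No unique character found => answer = -1

-1


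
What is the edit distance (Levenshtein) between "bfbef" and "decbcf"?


Computing edit distance: "bfbef" -> "decbcf"
DP table:
           d    e    c    b    c    f
      0    1    2    3    4    5    6
  b   1    1    2    3    3    4    5
  f   2    2    2    3    4    4    4
  b   3    3    3    3    3    4    5
  e   4    4    3    4    4    4    5
  f   5    5    4    4    5    5    4
Edit distance = dp[5][6] = 4

4


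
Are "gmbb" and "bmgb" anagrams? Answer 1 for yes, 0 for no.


Strings: "gmbb", "bmgb"
Sorted first:  bbgm
Sorted second: bbgm
Sorted forms match => anagrams

1


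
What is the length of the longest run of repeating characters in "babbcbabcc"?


Input: "babbcbabcc"
Scanning for longest run:
  Position 1 ('a'): new char, reset run to 1
  Position 2 ('b'): new char, reset run to 1
  Position 3 ('b'): continues run of 'b', length=2
  Position 4 ('c'): new char, reset run to 1
  Position 5 ('b'): new char, reset run to 1
  Position 6 ('a'): new char, reset run to 1
  Position 7 ('b'): new char, reset run to 1
  Position 8 ('c'): new char, reset run to 1
  Position 9 ('c'): continues run of 'c', length=2
Longest run: 'b' with length 2

2


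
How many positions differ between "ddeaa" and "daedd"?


Comparing "ddeaa" and "daedd" position by position:
  Position 0: 'd' vs 'd' => same
  Position 1: 'd' vs 'a' => DIFFER
  Position 2: 'e' vs 'e' => same
  Position 3: 'a' vs 'd' => DIFFER
  Position 4: 'a' vs 'd' => DIFFER
Positions that differ: 3

3


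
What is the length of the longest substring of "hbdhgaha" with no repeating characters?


Input: "hbdhgaha"
Sliding window (track last position of each char):
  Position 0 ('h'): window [0,0] length 1 -- new best
  Position 1 ('b'): window [0,1] length 2 -- new best
  Position 2 ('d'): window [0,2] length 3 -- new best
  Position 3 ('h'): repeat (last at 0), move window start to 1
  Position 3 ('h'): window [1,3] length 3
  Position 4 ('g'): window [1,4] length 4 -- new best
  Position 5 ('a'): window [1,5] length 5 -- new best
  Position 6 ('h'): repeat (last at 3), move window start to 4
  Position 6 ('h'): window [4,6] length 3
  Position 7 ('a'): repeat (last at 5), move window start to 6
  Position 7 ('a'): window [6,7] length 2
Longest substring with no repeats: "bdhga" with length 5

5


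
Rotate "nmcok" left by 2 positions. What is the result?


Input: "nmcok", rotate left by 2
First 2 characters: "nm"
Remaining characters: "cok"
Concatenate remaining + first: "cok" + "nm" = "coknm"

coknm


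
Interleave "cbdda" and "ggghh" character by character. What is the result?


Interleaving "cbdda" and "ggghh":
  Position 0: 'c' from first, 'g' from second => "cg"
  Position 1: 'b' from first, 'g' from second => "bg"
  Position 2: 'd' from first, 'g' from second => "dg"
  Position 3: 'd' from first, 'h' from second => "dh"
  Position 4: 'a' from first, 'h' from second => "ah"
Result: cgbgdgdhah

cgbgdgdhah


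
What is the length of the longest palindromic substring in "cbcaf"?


Input: "cbcaf"
Checking substrings for palindromes:
  [0:3] "cbc" (len 3) => palindrome
Longest palindromic substring: "cbc" with length 3

3


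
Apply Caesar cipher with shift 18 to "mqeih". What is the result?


Caesar cipher: shift "mqeih" by 18
  'm' (pos 12) + 18 = pos 4 = 'e'
  'q' (pos 16) + 18 = pos 8 = 'i'
  'e' (pos 4) + 18 = pos 22 = 'w'
  'i' (pos 8) + 18 = pos 0 = 'a'
  'h' (pos 7) + 18 = pos 25 = 'z'
Result: eiwaz

eiwaz


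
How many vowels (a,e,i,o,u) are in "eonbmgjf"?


Input: eonbmgjf
Checking each character:
  'e' at position 0: vowel (running total: 1)
  'o' at position 1: vowel (running total: 2)
  'n' at position 2: consonant
  'b' at position 3: consonant
  'm' at position 4: consonant
  'g' at position 5: consonant
  'j' at position 6: consonant
  'f' at position 7: consonant
Total vowels: 2

2


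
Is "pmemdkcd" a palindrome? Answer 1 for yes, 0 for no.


Input: pmemdkcd
Reversed: dckdmemp
  Compare pos 0 ('p') with pos 7 ('d'): MISMATCH
  Compare pos 1 ('m') with pos 6 ('c'): MISMATCH
  Compare pos 2 ('e') with pos 5 ('k'): MISMATCH
  Compare pos 3 ('m') with pos 4 ('d'): MISMATCH
Result: not a palindrome

0


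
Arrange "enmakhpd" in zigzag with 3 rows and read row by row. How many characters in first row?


Zigzag "enmakhpd" into 3 rows:
Placing characters:
  'e' => row 0
  'n' => row 1
  'm' => row 2
  'a' => row 1
  'k' => row 0
  'h' => row 1
  'p' => row 2
  'd' => row 1
Rows:
  Row 0: "ek"
  Row 1: "nahd"
  Row 2: "mp"
First row length: 2

2


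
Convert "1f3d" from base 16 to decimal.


Input: "1f3d" in base 16
Positional expansion:
  Digit '1' (value 1) x 16^3 = 4096
  Digit 'f' (value 15) x 16^2 = 3840
  Digit '3' (value 3) x 16^1 = 48
  Digit 'd' (value 13) x 16^0 = 13
Sum = 7997

7997


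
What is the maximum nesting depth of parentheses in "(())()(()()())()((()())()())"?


Input: "(())()(()()())()((()())()())"
Tracking depth:
  Position 0 '(': depth becomes 1
  Position 1 '(': depth becomes 2
  Position 2 ')': depth becomes 1
  Position 3 ')': depth becomes 0
  Position 4 '(': depth becomes 1
  Position 5 ')': depth becomes 0
  Position 6 '(': depth becomes 1
  Position 7 '(': depth becomes 2
  Position 8 ')': depth becomes 1
  Position 9 '(': depth becomes 2
  Position 10 ')': depth becomes 1
  Position 11 '(': depth becomes 2
  Position 12 ')': depth becomes 1
  Position 13 ')': depth becomes 0
  Position 14 '(': depth becomes 1
  Position 15 ')': depth becomes 0
  Position 16 '(': depth becomes 1
  Position 17 '(': depth becomes 2
  Position 18 '(': depth becomes 3
  Position 19 ')': depth becomes 2
  Position 20 '(': depth becomes 3
  Position 21 ')': depth becomes 2
  Position 22 ')': depth becomes 1
  Position 23 '(': depth becomes 2
  Position 24 ')': depth becomes 1
  Position 25 '(': depth becomes 2
  Position 26 ')': depth becomes 1
  Position 27 ')': depth becomes 0
Maximum depth reached: 3

3


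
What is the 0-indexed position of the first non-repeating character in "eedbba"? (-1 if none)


Input: eedbba
Character frequencies:
  'a': 1
  'b': 2
  'd': 1
  'e': 2
Scanning left to right for freq == 1:
  Position 0 ('e'): freq=2, skip
  Position 1 ('e'): freq=2, skip
  Position 2 ('d'): unique! => answer = 2

2


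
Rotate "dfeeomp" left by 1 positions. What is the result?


Input: "dfeeomp", rotate left by 1
First 1 characters: "d"
Remaining characters: "feeomp"
Concatenate remaining + first: "feeomp" + "d" = "feeompd"

feeompd


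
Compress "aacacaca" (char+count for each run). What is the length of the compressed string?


Input: aacacaca
Runs:
  'a' x 2 => "a2"
  'c' x 1 => "c1"
  'a' x 1 => "a1"
  'c' x 1 => "c1"
  'a' x 1 => "a1"
  'c' x 1 => "c1"
  'a' x 1 => "a1"
Compressed: "a2c1a1c1a1c1a1"
Compressed length: 14

14


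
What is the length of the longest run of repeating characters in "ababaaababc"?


Input: "ababaaababc"
Scanning for longest run:
  Position 1 ('b'): new char, reset run to 1
  Position 2 ('a'): new char, reset run to 1
  Position 3 ('b'): new char, reset run to 1
  Position 4 ('a'): new char, reset run to 1
  Position 5 ('a'): continues run of 'a', length=2
  Position 6 ('a'): continues run of 'a', length=3
  Position 7 ('b'): new char, reset run to 1
  Position 8 ('a'): new char, reset run to 1
  Position 9 ('b'): new char, reset run to 1
  Position 10 ('c'): new char, reset run to 1
Longest run: 'a' with length 3

3


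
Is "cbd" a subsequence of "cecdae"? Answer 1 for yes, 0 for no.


Check if "cbd" is a subsequence of "cecdae"
Greedy scan:
  Position 0 ('c'): matches sub[0] = 'c'
  Position 1 ('e'): no match needed
  Position 2 ('c'): no match needed
  Position 3 ('d'): no match needed
  Position 4 ('a'): no match needed
  Position 5 ('e'): no match needed
Only matched 1/3 characters => not a subsequence

0


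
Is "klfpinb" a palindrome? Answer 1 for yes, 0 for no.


Input: klfpinb
Reversed: bnipflk
  Compare pos 0 ('k') with pos 6 ('b'): MISMATCH
  Compare pos 1 ('l') with pos 5 ('n'): MISMATCH
  Compare pos 2 ('f') with pos 4 ('i'): MISMATCH
Result: not a palindrome

0


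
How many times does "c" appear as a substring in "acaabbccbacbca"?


Searching for "c" in "acaabbccbacbca"
Scanning each position:
  Position 0: "a" => no
  Position 1: "c" => MATCH
  Position 2: "a" => no
  Position 3: "a" => no
  Position 4: "b" => no
  Position 5: "b" => no
  Position 6: "c" => MATCH
  Position 7: "c" => MATCH
  Position 8: "b" => no
  Position 9: "a" => no
  Position 10: "c" => MATCH
  Position 11: "b" => no
  Position 12: "c" => MATCH
  Position 13: "a" => no
Total occurrences: 5

5


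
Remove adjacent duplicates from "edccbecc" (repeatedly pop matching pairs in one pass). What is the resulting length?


Input: edccbecc
Stack-based adjacent duplicate removal:
  Read 'e': push. Stack: e
  Read 'd': push. Stack: ed
  Read 'c': push. Stack: edc
  Read 'c': matches stack top 'c' => pop. Stack: ed
  Read 'b': push. Stack: edb
  Read 'e': push. Stack: edbe
  Read 'c': push. Stack: edbec
  Read 'c': matches stack top 'c' => pop. Stack: edbe
Final stack: "edbe" (length 4)

4


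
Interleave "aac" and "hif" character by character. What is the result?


Interleaving "aac" and "hif":
  Position 0: 'a' from first, 'h' from second => "ah"
  Position 1: 'a' from first, 'i' from second => "ai"
  Position 2: 'c' from first, 'f' from second => "cf"
Result: ahaicf

ahaicf


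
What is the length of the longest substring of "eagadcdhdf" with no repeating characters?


Input: "eagadcdhdf"
Sliding window (track last position of each char):
  Position 0 ('e'): window [0,0] length 1 -- new best
  Position 1 ('a'): window [0,1] length 2 -- new best
  Position 2 ('g'): window [0,2] length 3 -- new best
  Position 3 ('a'): repeat (last at 1), move window start to 2
  Position 3 ('a'): window [2,3] length 2
  Position 4 ('d'): window [2,4] length 3
  Position 5 ('c'): window [2,5] length 4 -- new best
  Position 6 ('d'): repeat (last at 4), move window start to 5
  Position 6 ('d'): window [5,6] length 2
  Position 7 ('h'): window [5,7] length 3
  Position 8 ('d'): repeat (last at 6), move window start to 7
  Position 8 ('d'): window [7,8] length 2
  Position 9 ('f'): window [7,9] length 3
Longest substring with no repeats: "gadc" with length 4

4


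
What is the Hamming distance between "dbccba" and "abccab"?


Comparing "dbccba" and "abccab" position by position:
  Position 0: 'd' vs 'a' => differ
  Position 1: 'b' vs 'b' => same
  Position 2: 'c' vs 'c' => same
  Position 3: 'c' vs 'c' => same
  Position 4: 'b' vs 'a' => differ
  Position 5: 'a' vs 'b' => differ
Total differences (Hamming distance): 3

3


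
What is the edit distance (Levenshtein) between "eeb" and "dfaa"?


Computing edit distance: "eeb" -> "dfaa"
DP table:
           d    f    a    a
      0    1    2    3    4
  e   1    1    2    3    4
  e   2    2    2    3    4
  b   3    3    3    3    4
Edit distance = dp[3][4] = 4

4


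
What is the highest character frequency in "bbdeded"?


Input: bbdeded
Character counts:
  'b': 2
  'd': 3
  'e': 2
Maximum frequency: 3

3


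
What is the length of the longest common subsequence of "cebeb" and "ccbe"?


LCS of "cebeb" and "ccbe"
DP table:
           c    c    b    e
      0    0    0    0    0
  c   0    1    1    1    1
  e   0    1    1    1    2
  b   0    1    1    2    2
  e   0    1    1    2    3
  b   0    1    1    2    3
LCS length = dp[5][4] = 3

3


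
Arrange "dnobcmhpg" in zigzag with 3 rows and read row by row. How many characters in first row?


Zigzag "dnobcmhpg" into 3 rows:
Placing characters:
  'd' => row 0
  'n' => row 1
  'o' => row 2
  'b' => row 1
  'c' => row 0
  'm' => row 1
  'h' => row 2
  'p' => row 1
  'g' => row 0
Rows:
  Row 0: "dcg"
  Row 1: "nbmp"
  Row 2: "oh"
First row length: 3

3


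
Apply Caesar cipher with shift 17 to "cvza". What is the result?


Caesar cipher: shift "cvza" by 17
  'c' (pos 2) + 17 = pos 19 = 't'
  'v' (pos 21) + 17 = pos 12 = 'm'
  'z' (pos 25) + 17 = pos 16 = 'q'
  'a' (pos 0) + 17 = pos 17 = 'r'
Result: tmqr

tmqr


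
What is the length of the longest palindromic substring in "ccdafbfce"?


Input: "ccdafbfce"
Checking substrings for palindromes:
  [4:7] "fbf" (len 3) => palindrome
  [0:2] "cc" (len 2) => palindrome
Longest palindromic substring: "fbf" with length 3

3


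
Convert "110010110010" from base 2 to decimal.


Input: "110010110010" in base 2
Positional expansion:
  Digit '1' (value 1) x 2^11 = 2048
  Digit '1' (value 1) x 2^10 = 1024
  Digit '0' (value 0) x 2^9 = 0
  Digit '0' (value 0) x 2^8 = 0
  Digit '1' (value 1) x 2^7 = 128
  Digit '0' (value 0) x 2^6 = 0
  Digit '1' (value 1) x 2^5 = 32
  Digit '1' (value 1) x 2^4 = 16
  Digit '0' (value 0) x 2^3 = 0
  Digit '0' (value 0) x 2^2 = 0
  Digit '1' (value 1) x 2^1 = 2
  Digit '0' (value 0) x 2^0 = 0
Sum = 3250

3250


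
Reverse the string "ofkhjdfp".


Input: ofkhjdfp
Reading characters right to left:
  Position 7: 'p'
  Position 6: 'f'
  Position 5: 'd'
  Position 4: 'j'
  Position 3: 'h'
  Position 2: 'k'
  Position 1: 'f'
  Position 0: 'o'
Reversed: pfdjhkfo

pfdjhkfo


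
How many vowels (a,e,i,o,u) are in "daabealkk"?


Input: daabealkk
Checking each character:
  'd' at position 0: consonant
  'a' at position 1: vowel (running total: 1)
  'a' at position 2: vowel (running total: 2)
  'b' at position 3: consonant
  'e' at position 4: vowel (running total: 3)
  'a' at position 5: vowel (running total: 4)
  'l' at position 6: consonant
  'k' at position 7: consonant
  'k' at position 8: consonant
Total vowels: 4

4


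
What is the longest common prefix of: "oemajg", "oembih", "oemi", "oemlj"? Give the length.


Words: oemajg, oembih, oemi, oemlj
  Position 0: all 'o' => match
  Position 1: all 'e' => match
  Position 2: all 'm' => match
  Position 3: ('a', 'b', 'i', 'l') => mismatch, stop
LCP = "oem" (length 3)

3


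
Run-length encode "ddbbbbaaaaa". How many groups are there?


Input: ddbbbbaaaaa
Scanning for consecutive runs:
  Group 1: 'd' x 2 (positions 0-1)
  Group 2: 'b' x 4 (positions 2-5)
  Group 3: 'a' x 5 (positions 6-10)
Total groups: 3

3


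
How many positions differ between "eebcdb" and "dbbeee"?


Comparing "eebcdb" and "dbbeee" position by position:
  Position 0: 'e' vs 'd' => DIFFER
  Position 1: 'e' vs 'b' => DIFFER
  Position 2: 'b' vs 'b' => same
  Position 3: 'c' vs 'e' => DIFFER
  Position 4: 'd' vs 'e' => DIFFER
  Position 5: 'b' vs 'e' => DIFFER
Positions that differ: 5

5


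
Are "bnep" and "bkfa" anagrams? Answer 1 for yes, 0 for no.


Strings: "bnep", "bkfa"
Sorted first:  benp
Sorted second: abfk
Differ at position 0: 'b' vs 'a' => not anagrams

0


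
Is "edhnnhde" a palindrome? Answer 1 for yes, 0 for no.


Input: edhnnhde
Reversed: edhnnhde
  Compare pos 0 ('e') with pos 7 ('e'): match
  Compare pos 1 ('d') with pos 6 ('d'): match
  Compare pos 2 ('h') with pos 5 ('h'): match
  Compare pos 3 ('n') with pos 4 ('n'): match
Result: palindrome

1


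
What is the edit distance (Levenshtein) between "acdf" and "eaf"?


Computing edit distance: "acdf" -> "eaf"
DP table:
           e    a    f
      0    1    2    3
  a   1    1    1    2
  c   2    2    2    2
  d   3    3    3    3
  f   4    4    4    3
Edit distance = dp[4][3] = 3

3


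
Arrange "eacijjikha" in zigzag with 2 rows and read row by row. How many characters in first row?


Zigzag "eacijjikha" into 2 rows:
Placing characters:
  'e' => row 0
  'a' => row 1
  'c' => row 0
  'i' => row 1
  'j' => row 0
  'j' => row 1
  'i' => row 0
  'k' => row 1
  'h' => row 0
  'a' => row 1
Rows:
  Row 0: "ecjih"
  Row 1: "aijka"
First row length: 5

5


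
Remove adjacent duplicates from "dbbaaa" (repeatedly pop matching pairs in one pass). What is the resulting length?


Input: dbbaaa
Stack-based adjacent duplicate removal:
  Read 'd': push. Stack: d
  Read 'b': push. Stack: db
  Read 'b': matches stack top 'b' => pop. Stack: d
  Read 'a': push. Stack: da
  Read 'a': matches stack top 'a' => pop. Stack: d
  Read 'a': push. Stack: da
Final stack: "da" (length 2)

2


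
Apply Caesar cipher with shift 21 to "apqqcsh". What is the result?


Caesar cipher: shift "apqqcsh" by 21
  'a' (pos 0) + 21 = pos 21 = 'v'
  'p' (pos 15) + 21 = pos 10 = 'k'
  'q' (pos 16) + 21 = pos 11 = 'l'
  'q' (pos 16) + 21 = pos 11 = 'l'
  'c' (pos 2) + 21 = pos 23 = 'x'
  's' (pos 18) + 21 = pos 13 = 'n'
  'h' (pos 7) + 21 = pos 2 = 'c'
Result: vkllxnc

vkllxnc


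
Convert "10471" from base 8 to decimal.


Input: "10471" in base 8
Positional expansion:
  Digit '1' (value 1) x 8^4 = 4096
  Digit '0' (value 0) x 8^3 = 0
  Digit '4' (value 4) x 8^2 = 256
  Digit '7' (value 7) x 8^1 = 56
  Digit '1' (value 1) x 8^0 = 1
Sum = 4409

4409


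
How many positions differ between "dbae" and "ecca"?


Comparing "dbae" and "ecca" position by position:
  Position 0: 'd' vs 'e' => DIFFER
  Position 1: 'b' vs 'c' => DIFFER
  Position 2: 'a' vs 'c' => DIFFER
  Position 3: 'e' vs 'a' => DIFFER
Positions that differ: 4

4


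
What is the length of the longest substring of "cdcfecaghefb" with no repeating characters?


Input: "cdcfecaghefb"
Sliding window (track last position of each char):
  Position 0 ('c'): window [0,0] length 1 -- new best
  Position 1 ('d'): window [0,1] length 2 -- new best
  Position 2 ('c'): repeat (last at 0), move window start to 1
  Position 2 ('c'): window [1,2] length 2
  Position 3 ('f'): window [1,3] length 3 -- new best
  Position 4 ('e'): window [1,4] length 4 -- new best
  Position 5 ('c'): repeat (last at 2), move window start to 3
  Position 5 ('c'): window [3,5] length 3
  Position 6 ('a'): window [3,6] length 4
  Position 7 ('g'): window [3,7] length 5 -- new best
  Position 8 ('h'): window [3,8] length 6 -- new best
  Position 9 ('e'): repeat (last at 4), move window start to 5
  Position 9 ('e'): window [5,9] length 5
  Position 10 ('f'): window [5,10] length 6
  Position 11 ('b'): window [5,11] length 7 -- new best
Longest substring with no repeats: "caghefb" with length 7

7


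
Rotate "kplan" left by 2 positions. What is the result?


Input: "kplan", rotate left by 2
First 2 characters: "kp"
Remaining characters: "lan"
Concatenate remaining + first: "lan" + "kp" = "lankp"

lankp


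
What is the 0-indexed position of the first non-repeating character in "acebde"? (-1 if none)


Input: acebde
Character frequencies:
  'a': 1
  'b': 1
  'c': 1
  'd': 1
  'e': 2
Scanning left to right for freq == 1:
  Position 0 ('a'): unique! => answer = 0

0


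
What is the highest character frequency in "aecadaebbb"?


Input: aecadaebbb
Character counts:
  'a': 3
  'b': 3
  'c': 1
  'd': 1
  'e': 2
Maximum frequency: 3

3


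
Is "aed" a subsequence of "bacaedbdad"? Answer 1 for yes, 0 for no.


Check if "aed" is a subsequence of "bacaedbdad"
Greedy scan:
  Position 0 ('b'): no match needed
  Position 1 ('a'): matches sub[0] = 'a'
  Position 2 ('c'): no match needed
  Position 3 ('a'): no match needed
  Position 4 ('e'): matches sub[1] = 'e'
  Position 5 ('d'): matches sub[2] = 'd'
  Position 6 ('b'): no match needed
  Position 7 ('d'): no match needed
  Position 8 ('a'): no match needed
  Position 9 ('d'): no match needed
All 3 characters matched => is a subsequence

1


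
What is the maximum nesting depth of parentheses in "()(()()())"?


Input: "()(()()())"
Tracking depth:
  Position 0 '(': depth becomes 1
  Position 1 ')': depth becomes 0
  Position 2 '(': depth becomes 1
  Position 3 '(': depth becomes 2
  Position 4 ')': depth becomes 1
  Position 5 '(': depth becomes 2
  Position 6 ')': depth becomes 1
  Position 7 '(': depth becomes 2
  Position 8 ')': depth becomes 1
  Position 9 ')': depth becomes 0
Maximum depth reached: 2

2


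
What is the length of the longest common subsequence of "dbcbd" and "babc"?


LCS of "dbcbd" and "babc"
DP table:
           b    a    b    c
      0    0    0    0    0
  d   0    0    0    0    0
  b   0    1    1    1    1
  c   0    1    1    1    2
  b   0    1    1    2    2
  d   0    1    1    2    2
LCS length = dp[5][4] = 2

2


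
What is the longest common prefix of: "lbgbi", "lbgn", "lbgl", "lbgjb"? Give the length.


Words: lbgbi, lbgn, lbgl, lbgjb
  Position 0: all 'l' => match
  Position 1: all 'b' => match
  Position 2: all 'g' => match
  Position 3: ('b', 'n', 'l', 'j') => mismatch, stop
LCP = "lbg" (length 3)

3


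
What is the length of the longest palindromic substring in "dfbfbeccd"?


Input: "dfbfbeccd"
Checking substrings for palindromes:
  [1:4] "fbf" (len 3) => palindrome
  [2:5] "bfb" (len 3) => palindrome
  [6:8] "cc" (len 2) => palindrome
Longest palindromic substring: "fbf" with length 3

3


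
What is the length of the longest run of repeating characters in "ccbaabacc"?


Input: "ccbaabacc"
Scanning for longest run:
  Position 1 ('c'): continues run of 'c', length=2
  Position 2 ('b'): new char, reset run to 1
  Position 3 ('a'): new char, reset run to 1
  Position 4 ('a'): continues run of 'a', length=2
  Position 5 ('b'): new char, reset run to 1
  Position 6 ('a'): new char, reset run to 1
  Position 7 ('c'): new char, reset run to 1
  Position 8 ('c'): continues run of 'c', length=2
Longest run: 'c' with length 2

2


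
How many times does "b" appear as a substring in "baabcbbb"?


Searching for "b" in "baabcbbb"
Scanning each position:
  Position 0: "b" => MATCH
  Position 1: "a" => no
  Position 2: "a" => no
  Position 3: "b" => MATCH
  Position 4: "c" => no
  Position 5: "b" => MATCH
  Position 6: "b" => MATCH
  Position 7: "b" => MATCH
Total occurrences: 5

5


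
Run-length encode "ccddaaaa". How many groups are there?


Input: ccddaaaa
Scanning for consecutive runs:
  Group 1: 'c' x 2 (positions 0-1)
  Group 2: 'd' x 2 (positions 2-3)
  Group 3: 'a' x 4 (positions 4-7)
Total groups: 3

3


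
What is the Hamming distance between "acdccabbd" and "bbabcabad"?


Comparing "acdccabbd" and "bbabcabad" position by position:
  Position 0: 'a' vs 'b' => differ
  Position 1: 'c' vs 'b' => differ
  Position 2: 'd' vs 'a' => differ
  Position 3: 'c' vs 'b' => differ
  Position 4: 'c' vs 'c' => same
  Position 5: 'a' vs 'a' => same
  Position 6: 'b' vs 'b' => same
  Position 7: 'b' vs 'a' => differ
  Position 8: 'd' vs 'd' => same
Total differences (Hamming distance): 5

5


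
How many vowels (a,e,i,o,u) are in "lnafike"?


Input: lnafike
Checking each character:
  'l' at position 0: consonant
  'n' at position 1: consonant
  'a' at position 2: vowel (running total: 1)
  'f' at position 3: consonant
  'i' at position 4: vowel (running total: 2)
  'k' at position 5: consonant
  'e' at position 6: vowel (running total: 3)
Total vowels: 3

3


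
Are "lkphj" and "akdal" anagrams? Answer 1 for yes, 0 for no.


Strings: "lkphj", "akdal"
Sorted first:  hjklp
Sorted second: aadkl
Differ at position 0: 'h' vs 'a' => not anagrams

0


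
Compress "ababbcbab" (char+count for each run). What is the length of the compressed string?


Input: ababbcbab
Runs:
  'a' x 1 => "a1"
  'b' x 1 => "b1"
  'a' x 1 => "a1"
  'b' x 2 => "b2"
  'c' x 1 => "c1"
  'b' x 1 => "b1"
  'a' x 1 => "a1"
  'b' x 1 => "b1"
Compressed: "a1b1a1b2c1b1a1b1"
Compressed length: 16

16


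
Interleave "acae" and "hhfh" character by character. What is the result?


Interleaving "acae" and "hhfh":
  Position 0: 'a' from first, 'h' from second => "ah"
  Position 1: 'c' from first, 'h' from second => "ch"
  Position 2: 'a' from first, 'f' from second => "af"
  Position 3: 'e' from first, 'h' from second => "eh"
Result: ahchafeh

ahchafeh


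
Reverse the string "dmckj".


Input: dmckj
Reading characters right to left:
  Position 4: 'j'
  Position 3: 'k'
  Position 2: 'c'
  Position 1: 'm'
  Position 0: 'd'
Reversed: jkcmd

jkcmd


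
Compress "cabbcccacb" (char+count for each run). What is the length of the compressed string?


Input: cabbcccacb
Runs:
  'c' x 1 => "c1"
  'a' x 1 => "a1"
  'b' x 2 => "b2"
  'c' x 3 => "c3"
  'a' x 1 => "a1"
  'c' x 1 => "c1"
  'b' x 1 => "b1"
Compressed: "c1a1b2c3a1c1b1"
Compressed length: 14

14


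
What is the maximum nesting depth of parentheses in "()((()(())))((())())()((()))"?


Input: "()((()(())))((())())()((()))"
Tracking depth:
  Position 0 '(': depth becomes 1
  Position 1 ')': depth becomes 0
  Position 2 '(': depth becomes 1
  Position 3 '(': depth becomes 2
  Position 4 '(': depth becomes 3
  Position 5 ')': depth becomes 2
  Position 6 '(': depth becomes 3
  Position 7 '(': depth becomes 4
  Position 8 ')': depth becomes 3
  Position 9 ')': depth becomes 2
  Position 10 ')': depth becomes 1
  Position 11 ')': depth becomes 0
  Position 12 '(': depth becomes 1
  Position 13 '(': depth becomes 2
  Position 14 '(': depth becomes 3
  Position 15 ')': depth becomes 2
  Position 16 ')': depth becomes 1
  Position 17 '(': depth becomes 2
  Position 18 ')': depth becomes 1
  Position 19 ')': depth becomes 0
  Position 20 '(': depth becomes 1
  Position 21 ')': depth becomes 0
  Position 22 '(': depth becomes 1
  Position 23 '(': depth becomes 2
  Position 24 '(': depth becomes 3
  Position 25 ')': depth becomes 2
  Position 26 ')': depth becomes 1
  Position 27 ')': depth becomes 0
Maximum depth reached: 4

4


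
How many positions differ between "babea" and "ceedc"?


Comparing "babea" and "ceedc" position by position:
  Position 0: 'b' vs 'c' => DIFFER
  Position 1: 'a' vs 'e' => DIFFER
  Position 2: 'b' vs 'e' => DIFFER
  Position 3: 'e' vs 'd' => DIFFER
  Position 4: 'a' vs 'c' => DIFFER
Positions that differ: 5

5


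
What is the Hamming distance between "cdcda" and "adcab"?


Comparing "cdcda" and "adcab" position by position:
  Position 0: 'c' vs 'a' => differ
  Position 1: 'd' vs 'd' => same
  Position 2: 'c' vs 'c' => same
  Position 3: 'd' vs 'a' => differ
  Position 4: 'a' vs 'b' => differ
Total differences (Hamming distance): 3

3


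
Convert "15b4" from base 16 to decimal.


Input: "15b4" in base 16
Positional expansion:
  Digit '1' (value 1) x 16^3 = 4096
  Digit '5' (value 5) x 16^2 = 1280
  Digit 'b' (value 11) x 16^1 = 176
  Digit '4' (value 4) x 16^0 = 4
Sum = 5556

5556


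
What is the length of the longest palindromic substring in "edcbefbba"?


Input: "edcbefbba"
Checking substrings for palindromes:
  [6:8] "bb" (len 2) => palindrome
Longest palindromic substring: "bb" with length 2

2


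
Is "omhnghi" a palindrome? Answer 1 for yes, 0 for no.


Input: omhnghi
Reversed: ihgnhmo
  Compare pos 0 ('o') with pos 6 ('i'): MISMATCH
  Compare pos 1 ('m') with pos 5 ('h'): MISMATCH
  Compare pos 2 ('h') with pos 4 ('g'): MISMATCH
Result: not a palindrome

0


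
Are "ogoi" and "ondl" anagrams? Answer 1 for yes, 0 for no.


Strings: "ogoi", "ondl"
Sorted first:  gioo
Sorted second: dlno
Differ at position 0: 'g' vs 'd' => not anagrams

0


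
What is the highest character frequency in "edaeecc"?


Input: edaeecc
Character counts:
  'a': 1
  'c': 2
  'd': 1
  'e': 3
Maximum frequency: 3

3


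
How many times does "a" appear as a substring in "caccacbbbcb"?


Searching for "a" in "caccacbbbcb"
Scanning each position:
  Position 0: "c" => no
  Position 1: "a" => MATCH
  Position 2: "c" => no
  Position 3: "c" => no
  Position 4: "a" => MATCH
  Position 5: "c" => no
  Position 6: "b" => no
  Position 7: "b" => no
  Position 8: "b" => no
  Position 9: "c" => no
  Position 10: "b" => no
Total occurrences: 2

2


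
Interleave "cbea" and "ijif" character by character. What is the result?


Interleaving "cbea" and "ijif":
  Position 0: 'c' from first, 'i' from second => "ci"
  Position 1: 'b' from first, 'j' from second => "bj"
  Position 2: 'e' from first, 'i' from second => "ei"
  Position 3: 'a' from first, 'f' from second => "af"
Result: cibjeiaf

cibjeiaf


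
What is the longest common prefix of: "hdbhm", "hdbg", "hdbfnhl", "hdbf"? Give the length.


Words: hdbhm, hdbg, hdbfnhl, hdbf
  Position 0: all 'h' => match
  Position 1: all 'd' => match
  Position 2: all 'b' => match
  Position 3: ('h', 'g', 'f', 'f') => mismatch, stop
LCP = "hdb" (length 3)

3


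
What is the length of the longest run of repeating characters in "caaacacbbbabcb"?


Input: "caaacacbbbabcb"
Scanning for longest run:
  Position 1 ('a'): new char, reset run to 1
  Position 2 ('a'): continues run of 'a', length=2
  Position 3 ('a'): continues run of 'a', length=3
  Position 4 ('c'): new char, reset run to 1
  Position 5 ('a'): new char, reset run to 1
  Position 6 ('c'): new char, reset run to 1
  Position 7 ('b'): new char, reset run to 1
  Position 8 ('b'): continues run of 'b', length=2
  Position 9 ('b'): continues run of 'b', length=3
  Position 10 ('a'): new char, reset run to 1
  Position 11 ('b'): new char, reset run to 1
  Position 12 ('c'): new char, reset run to 1
  Position 13 ('b'): new char, reset run to 1
Longest run: 'a' with length 3

3


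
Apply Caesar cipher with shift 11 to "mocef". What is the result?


Caesar cipher: shift "mocef" by 11
  'm' (pos 12) + 11 = pos 23 = 'x'
  'o' (pos 14) + 11 = pos 25 = 'z'
  'c' (pos 2) + 11 = pos 13 = 'n'
  'e' (pos 4) + 11 = pos 15 = 'p'
  'f' (pos 5) + 11 = pos 16 = 'q'
Result: xznpq

xznpq


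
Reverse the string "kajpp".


Input: kajpp
Reading characters right to left:
  Position 4: 'p'
  Position 3: 'p'
  Position 2: 'j'
  Position 1: 'a'
  Position 0: 'k'
Reversed: ppjak

ppjak


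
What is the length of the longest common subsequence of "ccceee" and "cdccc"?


LCS of "ccceee" and "cdccc"
DP table:
           c    d    c    c    c
      0    0    0    0    0    0
  c   0    1    1    1    1    1
  c   0    1    1    2    2    2
  c   0    1    1    2    3    3
  e   0    1    1    2    3    3
  e   0    1    1    2    3    3
  e   0    1    1    2    3    3
LCS length = dp[6][5] = 3

3


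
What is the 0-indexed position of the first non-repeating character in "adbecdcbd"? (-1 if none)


Input: adbecdcbd
Character frequencies:
  'a': 1
  'b': 2
  'c': 2
  'd': 3
  'e': 1
Scanning left to right for freq == 1:
  Position 0 ('a'): unique! => answer = 0

0


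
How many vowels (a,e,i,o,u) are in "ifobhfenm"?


Input: ifobhfenm
Checking each character:
  'i' at position 0: vowel (running total: 1)
  'f' at position 1: consonant
  'o' at position 2: vowel (running total: 2)
  'b' at position 3: consonant
  'h' at position 4: consonant
  'f' at position 5: consonant
  'e' at position 6: vowel (running total: 3)
  'n' at position 7: consonant
  'm' at position 8: consonant
Total vowels: 3

3


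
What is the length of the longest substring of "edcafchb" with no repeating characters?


Input: "edcafchb"
Sliding window (track last position of each char):
  Position 0 ('e'): window [0,0] length 1 -- new best
  Position 1 ('d'): window [0,1] length 2 -- new best
  Position 2 ('c'): window [0,2] length 3 -- new best
  Position 3 ('a'): window [0,3] length 4 -- new best
  Position 4 ('f'): window [0,4] length 5 -- new best
  Position 5 ('c'): repeat (last at 2), move window start to 3
  Position 5 ('c'): window [3,5] length 3
  Position 6 ('h'): window [3,6] length 4
  Position 7 ('b'): window [3,7] length 5
Longest substring with no repeats: "edcaf" with length 5

5


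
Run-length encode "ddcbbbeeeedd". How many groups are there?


Input: ddcbbbeeeedd
Scanning for consecutive runs:
  Group 1: 'd' x 2 (positions 0-1)
  Group 2: 'c' x 1 (positions 2-2)
  Group 3: 'b' x 3 (positions 3-5)
  Group 4: 'e' x 4 (positions 6-9)
  Group 5: 'd' x 2 (positions 10-11)
Total groups: 5

5


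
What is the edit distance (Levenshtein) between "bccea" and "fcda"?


Computing edit distance: "bccea" -> "fcda"
DP table:
           f    c    d    a
      0    1    2    3    4
  b   1    1    2    3    4
  c   2    2    1    2    3
  c   3    3    2    2    3
  e   4    4    3    3    3
  a   5    5    4    4    3
Edit distance = dp[5][4] = 3

3


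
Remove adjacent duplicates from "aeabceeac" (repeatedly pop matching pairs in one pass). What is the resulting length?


Input: aeabceeac
Stack-based adjacent duplicate removal:
  Read 'a': push. Stack: a
  Read 'e': push. Stack: ae
  Read 'a': push. Stack: aea
  Read 'b': push. Stack: aeab
  Read 'c': push. Stack: aeabc
  Read 'e': push. Stack: aeabce
  Read 'e': matches stack top 'e' => pop. Stack: aeabc
  Read 'a': push. Stack: aeabca
  Read 'c': push. Stack: aeabcac
Final stack: "aeabcac" (length 7)

7


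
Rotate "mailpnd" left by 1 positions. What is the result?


Input: "mailpnd", rotate left by 1
First 1 characters: "m"
Remaining characters: "ailpnd"
Concatenate remaining + first: "ailpnd" + "m" = "ailpndm"

ailpndm


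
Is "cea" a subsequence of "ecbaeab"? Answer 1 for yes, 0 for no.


Check if "cea" is a subsequence of "ecbaeab"
Greedy scan:
  Position 0 ('e'): no match needed
  Position 1 ('c'): matches sub[0] = 'c'
  Position 2 ('b'): no match needed
  Position 3 ('a'): no match needed
  Position 4 ('e'): matches sub[1] = 'e'
  Position 5 ('a'): matches sub[2] = 'a'
  Position 6 ('b'): no match needed
All 3 characters matched => is a subsequence

1


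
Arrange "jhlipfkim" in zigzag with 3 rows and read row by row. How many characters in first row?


Zigzag "jhlipfkim" into 3 rows:
Placing characters:
  'j' => row 0
  'h' => row 1
  'l' => row 2
  'i' => row 1
  'p' => row 0
  'f' => row 1
  'k' => row 2
  'i' => row 1
  'm' => row 0
Rows:
  Row 0: "jpm"
  Row 1: "hifi"
  Row 2: "lk"
First row length: 3

3


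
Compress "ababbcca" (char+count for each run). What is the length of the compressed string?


Input: ababbcca
Runs:
  'a' x 1 => "a1"
  'b' x 1 => "b1"
  'a' x 1 => "a1"
  'b' x 2 => "b2"
  'c' x 2 => "c2"
  'a' x 1 => "a1"
Compressed: "a1b1a1b2c2a1"
Compressed length: 12

12


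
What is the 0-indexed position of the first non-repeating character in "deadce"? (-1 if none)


Input: deadce
Character frequencies:
  'a': 1
  'c': 1
  'd': 2
  'e': 2
Scanning left to right for freq == 1:
  Position 0 ('d'): freq=2, skip
  Position 1 ('e'): freq=2, skip
  Position 2 ('a'): unique! => answer = 2

2


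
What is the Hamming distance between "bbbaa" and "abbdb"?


Comparing "bbbaa" and "abbdb" position by position:
  Position 0: 'b' vs 'a' => differ
  Position 1: 'b' vs 'b' => same
  Position 2: 'b' vs 'b' => same
  Position 3: 'a' vs 'd' => differ
  Position 4: 'a' vs 'b' => differ
Total differences (Hamming distance): 3

3


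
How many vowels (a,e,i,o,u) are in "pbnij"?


Input: pbnij
Checking each character:
  'p' at position 0: consonant
  'b' at position 1: consonant
  'n' at position 2: consonant
  'i' at position 3: vowel (running total: 1)
  'j' at position 4: consonant
Total vowels: 1

1


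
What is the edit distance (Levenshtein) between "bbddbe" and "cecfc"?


Computing edit distance: "bbddbe" -> "cecfc"
DP table:
           c    e    c    f    c
      0    1    2    3    4    5
  b   1    1    2    3    4    5
  b   2    2    2    3    4    5
  d   3    3    3    3    4    5
  d   4    4    4    4    4    5
  b   5    5    5    5    5    5
  e   6    6    5    6    6    6
Edit distance = dp[6][5] = 6

6


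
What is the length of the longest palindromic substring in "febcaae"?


Input: "febcaae"
Checking substrings for palindromes:
  [4:6] "aa" (len 2) => palindrome
Longest palindromic substring: "aa" with length 2

2


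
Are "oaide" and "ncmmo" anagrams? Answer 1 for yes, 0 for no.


Strings: "oaide", "ncmmo"
Sorted first:  adeio
Sorted second: cmmno
Differ at position 0: 'a' vs 'c' => not anagrams

0


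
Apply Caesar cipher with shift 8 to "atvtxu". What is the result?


Caesar cipher: shift "atvtxu" by 8
  'a' (pos 0) + 8 = pos 8 = 'i'
  't' (pos 19) + 8 = pos 1 = 'b'
  'v' (pos 21) + 8 = pos 3 = 'd'
  't' (pos 19) + 8 = pos 1 = 'b'
  'x' (pos 23) + 8 = pos 5 = 'f'
  'u' (pos 20) + 8 = pos 2 = 'c'
Result: ibdbfc

ibdbfc


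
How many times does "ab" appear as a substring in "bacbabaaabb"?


Searching for "ab" in "bacbabaaabb"
Scanning each position:
  Position 0: "ba" => no
  Position 1: "ac" => no
  Position 2: "cb" => no
  Position 3: "ba" => no
  Position 4: "ab" => MATCH
  Position 5: "ba" => no
  Position 6: "aa" => no
  Position 7: "aa" => no
  Position 8: "ab" => MATCH
  Position 9: "bb" => no
Total occurrences: 2

2


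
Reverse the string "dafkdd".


Input: dafkdd
Reading characters right to left:
  Position 5: 'd'
  Position 4: 'd'
  Position 3: 'k'
  Position 2: 'f'
  Position 1: 'a'
  Position 0: 'd'
Reversed: ddkfad

ddkfad


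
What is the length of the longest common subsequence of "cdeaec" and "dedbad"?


LCS of "cdeaec" and "dedbad"
DP table:
           d    e    d    b    a    d
      0    0    0    0    0    0    0
  c   0    0    0    0    0    0    0
  d   0    1    1    1    1    1    1
  e   0    1    2    2    2    2    2
  a   0    1    2    2    2    3    3
  e   0    1    2    2    2    3    3
  c   0    1    2    2    2    3    3
LCS length = dp[6][6] = 3

3


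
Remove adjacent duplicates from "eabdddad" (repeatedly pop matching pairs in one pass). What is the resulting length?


Input: eabdddad
Stack-based adjacent duplicate removal:
  Read 'e': push. Stack: e
  Read 'a': push. Stack: ea
  Read 'b': push. Stack: eab
  Read 'd': push. Stack: eabd
  Read 'd': matches stack top 'd' => pop. Stack: eab
  Read 'd': push. Stack: eabd
  Read 'a': push. Stack: eabda
  Read 'd': push. Stack: eabdad
Final stack: "eabdad" (length 6)

6


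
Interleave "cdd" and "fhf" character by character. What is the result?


Interleaving "cdd" and "fhf":
  Position 0: 'c' from first, 'f' from second => "cf"
  Position 1: 'd' from first, 'h' from second => "dh"
  Position 2: 'd' from first, 'f' from second => "df"
Result: cfdhdf

cfdhdf


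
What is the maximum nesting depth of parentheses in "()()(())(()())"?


Input: "()()(())(()())"
Tracking depth:
  Position 0 '(': depth becomes 1
  Position 1 ')': depth becomes 0
  Position 2 '(': depth becomes 1
  Position 3 ')': depth becomes 0
  Position 4 '(': depth becomes 1
  Position 5 '(': depth becomes 2
  Position 6 ')': depth becomes 1
  Position 7 ')': depth becomes 0
  Position 8 '(': depth becomes 1
  Position 9 '(': depth becomes 2
  Position 10 ')': depth becomes 1
  Position 11 '(': depth becomes 2
  Position 12 ')': depth becomes 1
  Position 13 ')': depth becomes 0
Maximum depth reached: 2

2
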